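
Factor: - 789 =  - 3^1*263^1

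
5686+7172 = 12858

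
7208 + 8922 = 16130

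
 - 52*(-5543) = 288236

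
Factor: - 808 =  -2^3 * 101^1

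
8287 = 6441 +1846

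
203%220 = 203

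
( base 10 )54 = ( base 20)2E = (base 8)66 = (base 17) 33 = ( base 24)26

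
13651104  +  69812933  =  83464037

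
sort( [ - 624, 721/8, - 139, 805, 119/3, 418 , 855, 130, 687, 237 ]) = [ - 624, - 139, 119/3, 721/8, 130, 237, 418, 687, 805, 855]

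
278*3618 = 1005804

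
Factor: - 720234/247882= - 3^2  *  40013^1 * 123941^( - 1) = -360117/123941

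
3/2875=3/2875  =  0.00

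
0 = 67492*0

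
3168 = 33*96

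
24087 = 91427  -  67340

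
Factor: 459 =3^3*17^1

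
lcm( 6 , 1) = 6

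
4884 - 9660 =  - 4776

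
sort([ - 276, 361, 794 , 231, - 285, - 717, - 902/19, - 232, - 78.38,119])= [- 717, - 285,  -  276, - 232, - 78.38 ,-902/19, 119, 231, 361,794] 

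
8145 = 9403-1258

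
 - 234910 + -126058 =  - 360968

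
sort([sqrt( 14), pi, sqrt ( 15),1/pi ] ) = [1/pi,pi,sqrt ( 14), sqrt( 15)] 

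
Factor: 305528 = 2^3*181^1*211^1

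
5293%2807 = 2486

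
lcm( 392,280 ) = 1960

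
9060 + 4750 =13810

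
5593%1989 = 1615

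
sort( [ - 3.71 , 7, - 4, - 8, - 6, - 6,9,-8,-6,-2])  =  [ - 8, - 8,-6, - 6,-6,- 4, - 3.71,- 2,7, 9 ] 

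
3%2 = 1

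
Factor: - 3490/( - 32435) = 698/6487 = 2^1*13^( - 1)*349^1*499^(-1 ) 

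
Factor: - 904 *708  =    -  2^5*3^1*59^1*113^1  =  -  640032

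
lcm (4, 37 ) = 148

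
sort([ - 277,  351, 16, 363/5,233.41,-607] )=[-607,-277, 16,363/5,  233.41  ,  351] 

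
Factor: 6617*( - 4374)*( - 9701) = 2^1*3^7*13^1*89^1*109^1*509^1 = 280773695358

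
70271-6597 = 63674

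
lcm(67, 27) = 1809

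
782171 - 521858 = 260313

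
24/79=24/79= 0.30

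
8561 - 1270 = 7291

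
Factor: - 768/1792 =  - 3/7= - 3^1*7^(- 1) 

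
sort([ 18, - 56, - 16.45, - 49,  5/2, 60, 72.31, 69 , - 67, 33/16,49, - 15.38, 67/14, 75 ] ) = [-67,-56, - 49,-16.45, - 15.38, 33/16, 5/2, 67/14, 18,49, 60, 69,  72.31, 75 ]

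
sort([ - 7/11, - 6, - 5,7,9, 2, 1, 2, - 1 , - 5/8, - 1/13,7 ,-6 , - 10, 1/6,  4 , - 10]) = [ - 10, - 10,  -  6, - 6, - 5, - 1,-7/11, - 5/8, - 1/13,1/6, 1, 2, 2, 4,7,7,9]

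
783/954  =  87/106=0.82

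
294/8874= 49/1479 = 0.03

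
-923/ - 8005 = 923/8005 = 0.12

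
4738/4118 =2369/2059 = 1.15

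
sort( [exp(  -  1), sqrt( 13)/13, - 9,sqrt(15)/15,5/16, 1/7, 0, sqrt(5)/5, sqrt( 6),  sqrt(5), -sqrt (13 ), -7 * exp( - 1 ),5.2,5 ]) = [  -  9, - sqrt(13), - 7*exp(  -  1) , 0,1/7, sqrt(15)/15, sqrt(13)/13,5/16,  exp (-1),sqrt(5)/5, sqrt( 5) , sqrt( 6), 5, 5.2 ]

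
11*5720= 62920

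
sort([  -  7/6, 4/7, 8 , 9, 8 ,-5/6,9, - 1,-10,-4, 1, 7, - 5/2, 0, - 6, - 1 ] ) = [- 10,-6, - 4, - 5/2, - 7/6, - 1 , - 1, - 5/6, 0, 4/7 , 1, 7, 8 , 8, 9, 9]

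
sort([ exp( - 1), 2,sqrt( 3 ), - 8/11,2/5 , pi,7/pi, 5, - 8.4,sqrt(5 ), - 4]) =[  -  8.4, - 4, - 8/11,  exp( - 1),2/5,sqrt( 3),  2, 7/pi,sqrt( 5),pi , 5]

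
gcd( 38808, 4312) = 4312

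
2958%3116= 2958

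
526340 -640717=- 114377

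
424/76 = 5 + 11/19 = 5.58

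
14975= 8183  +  6792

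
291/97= 3= 3.00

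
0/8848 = 0 = 0.00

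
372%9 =3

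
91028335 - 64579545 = 26448790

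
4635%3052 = 1583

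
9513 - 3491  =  6022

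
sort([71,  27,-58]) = [-58, 27, 71 ]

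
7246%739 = 595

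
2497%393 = 139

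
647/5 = 129 + 2/5 = 129.40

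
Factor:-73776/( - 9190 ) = 36888/4595 = 2^3*3^1*5^( - 1)*29^1*53^1*919^( - 1 ) 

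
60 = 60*1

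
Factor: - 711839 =-711839^1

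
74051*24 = 1777224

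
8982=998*9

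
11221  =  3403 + 7818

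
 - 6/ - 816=1/136 = 0.01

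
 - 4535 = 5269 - 9804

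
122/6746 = 61/3373  =  0.02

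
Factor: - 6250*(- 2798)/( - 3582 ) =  - 2^1*3^( - 2)*5^5*199^( - 1)*1399^1 =-8743750/1791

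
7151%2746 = 1659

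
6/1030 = 3/515 = 0.01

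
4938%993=966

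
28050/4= 7012  +  1/2 = 7012.50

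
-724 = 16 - 740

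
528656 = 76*6956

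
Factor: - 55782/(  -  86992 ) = 27891/43496 = 2^( - 3 )*3^3 * 1033^1 * 5437^( - 1)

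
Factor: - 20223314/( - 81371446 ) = 13^( - 1)*181^ ( - 1)* 373^1* 17291^( - 1)*27109^1 = 10111657/40685723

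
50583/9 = 5620 + 1/3 = 5620.33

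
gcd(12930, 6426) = 6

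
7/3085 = 7/3085=0.00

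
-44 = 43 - 87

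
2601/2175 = 1 + 142/725 = 1.20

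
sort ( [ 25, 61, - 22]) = [ - 22, 25 , 61]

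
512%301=211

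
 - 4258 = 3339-7597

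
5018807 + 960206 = 5979013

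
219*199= 43581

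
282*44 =12408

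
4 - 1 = 3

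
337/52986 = 337/52986 = 0.01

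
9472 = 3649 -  - 5823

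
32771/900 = 32771/900 = 36.41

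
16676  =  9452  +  7224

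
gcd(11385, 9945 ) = 45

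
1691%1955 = 1691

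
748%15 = 13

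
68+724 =792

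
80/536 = 10/67=   0.15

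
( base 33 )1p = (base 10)58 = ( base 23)2c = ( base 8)72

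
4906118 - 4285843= 620275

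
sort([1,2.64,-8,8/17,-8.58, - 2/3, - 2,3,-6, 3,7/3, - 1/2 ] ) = [ -8.58, - 8, - 6,-2, - 2/3, - 1/2,8/17,1,7/3,2.64, 3, 3]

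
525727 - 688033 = -162306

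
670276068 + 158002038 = 828278106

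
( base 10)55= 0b110111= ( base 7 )106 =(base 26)23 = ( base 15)3a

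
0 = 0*123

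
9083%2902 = 377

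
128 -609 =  - 481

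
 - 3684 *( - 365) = 1344660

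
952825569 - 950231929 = 2593640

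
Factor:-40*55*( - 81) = 2^3*3^4*5^2*11^1 = 178200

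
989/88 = 11 + 21/88 = 11.24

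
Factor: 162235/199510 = 457/562 = 2^ ( -1)*281^( - 1)*457^1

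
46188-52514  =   - 6326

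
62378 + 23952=86330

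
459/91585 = 459/91585 = 0.01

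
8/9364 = 2/2341=0.00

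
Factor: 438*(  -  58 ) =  - 2^2*3^1*29^1*73^1  =  - 25404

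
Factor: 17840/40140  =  2^2*3^ ( - 2) = 4/9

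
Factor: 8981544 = 2^3*3^1*11^1*13^1*2617^1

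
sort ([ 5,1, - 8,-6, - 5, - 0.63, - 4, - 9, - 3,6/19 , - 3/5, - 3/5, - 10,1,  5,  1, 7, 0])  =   [ - 10 , - 9, - 8, - 6, - 5, -4, - 3, - 0.63,-3/5, -3/5, 0,6/19, 1,1,  1,  5,5, 7 ]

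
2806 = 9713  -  6907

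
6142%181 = 169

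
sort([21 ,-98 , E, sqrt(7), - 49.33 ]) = [ - 98, - 49.33, sqrt(7),E,21]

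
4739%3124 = 1615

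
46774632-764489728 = - 717715096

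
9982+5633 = 15615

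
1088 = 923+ 165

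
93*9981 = 928233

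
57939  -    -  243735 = 301674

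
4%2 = 0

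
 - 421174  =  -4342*97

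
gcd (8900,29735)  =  5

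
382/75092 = 191/37546  =  0.01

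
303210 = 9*33690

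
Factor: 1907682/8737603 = 2^1 * 3^1 * 53^1 *857^1*1248229^(-1) = 272526/1248229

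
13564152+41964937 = 55529089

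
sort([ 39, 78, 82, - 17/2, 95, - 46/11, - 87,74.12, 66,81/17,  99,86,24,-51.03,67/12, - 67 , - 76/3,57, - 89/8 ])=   [ - 87,-67, - 51.03,-76/3, - 89/8, - 17/2,-46/11, 81/17,67/12,24, 39 , 57,66, 74.12,78,82, 86, 95, 99]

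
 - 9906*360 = - 3566160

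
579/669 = 193/223 = 0.87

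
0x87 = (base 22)63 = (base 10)135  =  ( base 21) 69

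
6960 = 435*16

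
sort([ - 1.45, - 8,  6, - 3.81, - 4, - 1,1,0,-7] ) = [ - 8,-7, - 4, - 3.81, - 1.45,-1,0, 1,6 ] 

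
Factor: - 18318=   -  2^1* 3^1*43^1*71^1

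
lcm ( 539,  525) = 40425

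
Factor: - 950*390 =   -  2^2 *3^1*5^3*13^1  *  19^1 = - 370500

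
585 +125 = 710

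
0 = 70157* 0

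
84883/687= 84883/687 = 123.56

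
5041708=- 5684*( - 887)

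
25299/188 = 25299/188=134.57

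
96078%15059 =5724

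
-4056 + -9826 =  - 13882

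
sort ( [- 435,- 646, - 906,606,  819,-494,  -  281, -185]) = [ - 906, - 646, - 494, - 435, - 281,-185,606,819]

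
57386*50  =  2869300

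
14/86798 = 7/43399 = 0.00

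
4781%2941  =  1840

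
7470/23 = 7470/23 = 324.78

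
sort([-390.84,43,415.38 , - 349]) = [  -  390.84,  -  349, 43,415.38 ]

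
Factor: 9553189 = 733^1*13033^1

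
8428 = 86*98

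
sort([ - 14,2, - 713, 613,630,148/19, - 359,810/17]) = [ - 713, - 359,- 14 , 2, 148/19, 810/17 , 613 , 630]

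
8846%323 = 125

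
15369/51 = 5123/17 = 301.35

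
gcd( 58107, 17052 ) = 21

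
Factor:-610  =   - 2^1 * 5^1 *61^1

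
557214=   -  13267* ( - 42)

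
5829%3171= 2658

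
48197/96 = 502 + 5/96 = 502.05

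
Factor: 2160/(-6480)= - 1/3=- 3^( - 1 ) 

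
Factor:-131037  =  -3^1*31^1*1409^1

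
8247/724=8247/724  =  11.39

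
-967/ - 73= 967/73 = 13.25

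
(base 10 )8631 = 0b10000110110111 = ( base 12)4BB3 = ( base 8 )20667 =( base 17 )1CEC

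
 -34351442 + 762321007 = 727969565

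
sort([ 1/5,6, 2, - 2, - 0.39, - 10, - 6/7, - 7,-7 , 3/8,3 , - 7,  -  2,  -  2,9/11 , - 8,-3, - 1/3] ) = [  -  10,  -  8, - 7,  -  7, - 7,  -  3,-2, - 2,-2,  -  6/7, - 0.39, - 1/3,1/5,3/8,9/11,2,3, 6]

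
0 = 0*1224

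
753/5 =150 + 3/5= 150.60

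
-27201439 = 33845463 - 61046902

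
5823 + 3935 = 9758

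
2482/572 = 1241/286 = 4.34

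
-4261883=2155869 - 6417752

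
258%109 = 40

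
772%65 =57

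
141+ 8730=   8871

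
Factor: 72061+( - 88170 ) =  - 89^1 * 181^1 = -16109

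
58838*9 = 529542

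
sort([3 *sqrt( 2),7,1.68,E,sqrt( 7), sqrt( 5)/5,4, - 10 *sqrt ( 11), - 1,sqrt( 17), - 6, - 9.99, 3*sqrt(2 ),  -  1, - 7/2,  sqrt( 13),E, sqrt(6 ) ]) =[-10 * sqrt(11), - 9.99, - 6, - 7/2,- 1, - 1,sqrt( 5)/5,1.68,sqrt( 6 ),sqrt( 7 ),E,E,sqrt(13 ), 4,sqrt(17 ), 3*sqrt(2 ),3*sqrt(2 ),7]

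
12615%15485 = 12615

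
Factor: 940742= 2^1*11^1*61^1*701^1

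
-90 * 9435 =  - 849150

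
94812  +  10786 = 105598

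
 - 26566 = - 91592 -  - 65026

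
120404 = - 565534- - 685938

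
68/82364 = 17/20591 = 0.00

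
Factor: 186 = 2^1*3^1*31^1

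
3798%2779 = 1019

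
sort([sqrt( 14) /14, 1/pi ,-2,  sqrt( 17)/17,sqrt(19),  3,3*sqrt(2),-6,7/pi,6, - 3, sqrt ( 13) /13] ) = [ - 6, - 3, - 2,sqrt (17 )/17,sqrt( 14 )/14,sqrt(13) /13, 1/pi,7/pi,3,3*sqrt(2), sqrt(19), 6 ] 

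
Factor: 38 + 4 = 42 = 2^1*3^1*7^1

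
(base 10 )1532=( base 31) 1id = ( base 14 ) 7B6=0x5fc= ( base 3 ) 2002202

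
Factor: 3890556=2^2*3^2*67^1*1613^1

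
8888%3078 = 2732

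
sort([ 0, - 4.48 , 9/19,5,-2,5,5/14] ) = [ - 4.48, - 2,0,5/14,9/19,5,5] 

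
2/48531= 2/48531=0.00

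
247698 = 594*417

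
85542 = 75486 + 10056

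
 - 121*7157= - 865997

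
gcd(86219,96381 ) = 1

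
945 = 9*105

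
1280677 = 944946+335731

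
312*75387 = 23520744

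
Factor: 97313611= 19^1 * 107^1 * 151^1 * 317^1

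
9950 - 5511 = 4439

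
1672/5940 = 38/135 = 0.28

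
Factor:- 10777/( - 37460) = 2^ ( - 2 )*5^( - 1)*13^1*829^1 * 1873^( - 1)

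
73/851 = 73/851 = 0.09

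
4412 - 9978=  - 5566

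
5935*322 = 1911070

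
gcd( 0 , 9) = 9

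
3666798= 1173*3126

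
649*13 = 8437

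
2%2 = 0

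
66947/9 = 7438 + 5/9 = 7438.56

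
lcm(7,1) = 7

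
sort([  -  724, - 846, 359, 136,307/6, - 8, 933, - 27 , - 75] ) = [ - 846,-724, - 75,  -  27, - 8, 307/6, 136 , 359, 933 ] 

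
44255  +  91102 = 135357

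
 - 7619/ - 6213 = 401/327 = 1.23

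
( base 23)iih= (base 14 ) 38AD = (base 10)9953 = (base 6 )114025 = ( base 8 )23341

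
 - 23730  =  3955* ( - 6 ) 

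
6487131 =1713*3787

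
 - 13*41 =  - 533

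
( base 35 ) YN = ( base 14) 629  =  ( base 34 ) 11N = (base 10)1213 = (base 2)10010111101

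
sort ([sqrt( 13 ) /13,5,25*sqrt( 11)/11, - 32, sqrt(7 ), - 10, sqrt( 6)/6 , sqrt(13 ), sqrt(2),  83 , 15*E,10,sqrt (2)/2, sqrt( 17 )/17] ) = [ - 32, - 10,sqrt( 17)/17,  sqrt( 13 ) /13, sqrt ( 6 )/6, sqrt(2)/2 , sqrt( 2 ),sqrt( 7),sqrt ( 13), 5, 25*sqrt( 11) /11, 10,15*E , 83]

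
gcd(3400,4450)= 50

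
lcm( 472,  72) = 4248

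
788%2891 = 788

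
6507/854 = 6507/854 = 7.62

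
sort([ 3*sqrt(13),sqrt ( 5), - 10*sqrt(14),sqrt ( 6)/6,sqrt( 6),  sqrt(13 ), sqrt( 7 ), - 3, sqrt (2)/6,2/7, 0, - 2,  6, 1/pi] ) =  [ -10*sqrt( 14 ),- 3, - 2,0,sqrt( 2 ) /6, 2/7, 1/pi, sqrt( 6)/6, sqrt ( 5 ), sqrt(6 ),sqrt( 7 ), sqrt(13 ), 6, 3*sqrt(13 ) ]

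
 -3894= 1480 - 5374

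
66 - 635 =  - 569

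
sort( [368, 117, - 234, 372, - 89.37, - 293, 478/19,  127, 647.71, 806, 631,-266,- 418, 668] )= [  -  418, - 293, - 266,-234, - 89.37,  478/19, 117, 127,368, 372, 631, 647.71 , 668, 806] 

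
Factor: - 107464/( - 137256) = 101/129 = 3^ (  -  1) * 43^ (-1) * 101^1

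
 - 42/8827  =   - 6/1261 = - 0.00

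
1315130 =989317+325813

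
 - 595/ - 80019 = 35/4707 =0.01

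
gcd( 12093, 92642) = 1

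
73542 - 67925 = 5617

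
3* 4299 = 12897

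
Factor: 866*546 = 472836 = 2^2*3^1*7^1*13^1*433^1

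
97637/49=97637/49 = 1992.59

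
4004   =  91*44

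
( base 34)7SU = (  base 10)9074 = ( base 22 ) iga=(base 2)10001101110010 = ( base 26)db0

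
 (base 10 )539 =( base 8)1033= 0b1000011011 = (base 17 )1EC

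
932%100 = 32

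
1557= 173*9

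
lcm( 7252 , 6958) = 514892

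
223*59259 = 13214757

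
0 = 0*87810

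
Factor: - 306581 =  - 11^1* 47^1*593^1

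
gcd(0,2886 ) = 2886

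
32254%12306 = 7642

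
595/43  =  13 +36/43 = 13.84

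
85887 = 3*28629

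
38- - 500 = 538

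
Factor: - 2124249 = - 3^1*71^1 * 9973^1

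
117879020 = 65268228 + 52610792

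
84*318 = 26712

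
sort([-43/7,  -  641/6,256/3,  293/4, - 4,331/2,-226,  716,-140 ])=[ - 226,-140, - 641/6, - 43/7, - 4,  293/4, 256/3, 331/2,716 ]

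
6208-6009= 199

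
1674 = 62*27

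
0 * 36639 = 0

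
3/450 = 1/150 =0.01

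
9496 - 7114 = 2382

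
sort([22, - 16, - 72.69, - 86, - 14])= [  -  86, - 72.69, - 16,-14,22]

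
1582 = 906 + 676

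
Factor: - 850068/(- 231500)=3^3*5^( - 3) * 17^1 = 459/125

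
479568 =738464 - 258896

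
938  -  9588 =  - 8650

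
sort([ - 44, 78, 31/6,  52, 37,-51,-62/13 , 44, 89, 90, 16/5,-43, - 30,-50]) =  [-51,-50,-44 , - 43, - 30,-62/13,16/5,31/6,37, 44 , 52,  78, 89,90] 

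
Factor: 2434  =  2^1 * 1217^1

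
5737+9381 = 15118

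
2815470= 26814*105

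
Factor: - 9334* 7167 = - 2^1*3^1 * 13^1* 359^1*2389^1 = - 66896778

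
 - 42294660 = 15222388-57517048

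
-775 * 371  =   -287525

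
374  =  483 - 109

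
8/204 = 2/51 = 0.04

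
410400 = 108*3800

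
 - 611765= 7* ( - 87395)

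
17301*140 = 2422140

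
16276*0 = 0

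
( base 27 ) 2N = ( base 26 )2p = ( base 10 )77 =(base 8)115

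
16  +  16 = 32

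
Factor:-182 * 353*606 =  - 38933076= -2^2*3^1 * 7^1 * 13^1*101^1*353^1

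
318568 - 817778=-499210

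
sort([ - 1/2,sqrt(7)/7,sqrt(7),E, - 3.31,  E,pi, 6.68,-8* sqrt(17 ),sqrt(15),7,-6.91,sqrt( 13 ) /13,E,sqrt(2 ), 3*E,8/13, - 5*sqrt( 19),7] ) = [ - 8*sqrt(17), - 5*sqrt (19 ), - 6.91, - 3.31, - 1/2, sqrt( 13)/13, sqrt(7)/7,8/13, sqrt(2),sqrt(7), E,E,E,pi, sqrt( 15), 6.68, 7,7,3* E]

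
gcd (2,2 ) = 2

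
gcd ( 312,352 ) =8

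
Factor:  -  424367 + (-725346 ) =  - 601^1*1913^1=-1149713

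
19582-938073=-918491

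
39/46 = 39/46 = 0.85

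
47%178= 47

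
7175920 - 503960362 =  - 496784442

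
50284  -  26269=24015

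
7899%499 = 414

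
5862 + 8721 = 14583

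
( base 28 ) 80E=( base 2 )1100010001110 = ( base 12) 377A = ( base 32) 64E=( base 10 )6286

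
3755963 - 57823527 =-54067564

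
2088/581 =2088/581 = 3.59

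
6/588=1/98= 0.01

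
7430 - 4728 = 2702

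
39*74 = 2886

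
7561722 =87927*86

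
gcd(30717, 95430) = 3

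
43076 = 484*89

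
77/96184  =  7/8744 = 0.00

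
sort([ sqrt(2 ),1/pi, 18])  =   [ 1/pi, sqrt(2 ),18]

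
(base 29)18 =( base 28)19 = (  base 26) 1B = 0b100101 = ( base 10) 37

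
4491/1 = 4491 = 4491.00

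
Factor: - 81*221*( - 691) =12369591 = 3^4*13^1*17^1*691^1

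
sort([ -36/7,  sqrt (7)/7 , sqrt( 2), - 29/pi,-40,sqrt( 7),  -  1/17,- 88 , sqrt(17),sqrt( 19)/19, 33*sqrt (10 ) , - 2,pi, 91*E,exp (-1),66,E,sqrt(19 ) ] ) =[  -  88,  -  40,  -  29/pi, - 36/7, - 2, - 1/17,sqrt(19 )/19, exp( - 1 ),sqrt ( 7 ) /7,sqrt( 2),sqrt (7),E,pi,sqrt( 17),sqrt(19 ),66,33* sqrt( 10), 91 * E]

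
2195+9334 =11529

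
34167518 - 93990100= - 59822582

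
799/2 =399 + 1/2  =  399.50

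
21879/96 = 227 + 29/32  =  227.91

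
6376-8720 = -2344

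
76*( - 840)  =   - 63840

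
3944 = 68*58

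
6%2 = 0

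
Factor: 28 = 2^2*7^1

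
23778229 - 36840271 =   -  13062042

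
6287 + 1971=8258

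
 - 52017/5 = -52017/5 = -10403.40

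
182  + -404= - 222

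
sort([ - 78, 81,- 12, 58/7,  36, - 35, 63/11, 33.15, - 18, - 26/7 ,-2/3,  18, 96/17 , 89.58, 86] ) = [ -78,-35, - 18,-12, - 26/7,- 2/3 , 96/17, 63/11, 58/7, 18 , 33.15,36, 81,86,89.58]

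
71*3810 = 270510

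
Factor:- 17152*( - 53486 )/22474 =2^8*17^(-1 )*47^1*67^1*569^1*661^( - 1) = 458695936/11237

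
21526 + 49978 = 71504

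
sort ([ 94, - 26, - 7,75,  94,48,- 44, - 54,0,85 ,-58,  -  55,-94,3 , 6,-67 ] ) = [ - 94, -67,- 58, - 55, - 54, - 44,-26,-7, 0,3, 6,48 , 75,85,94,  94] 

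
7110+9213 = 16323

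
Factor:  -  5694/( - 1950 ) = 73/25= 5^(-2)*73^1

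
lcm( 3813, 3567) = 110577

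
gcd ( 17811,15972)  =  3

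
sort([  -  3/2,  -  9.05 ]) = [ - 9.05, - 3/2]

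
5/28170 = 1/5634 = 0.00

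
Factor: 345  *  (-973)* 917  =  -307823145= - 3^1*5^1*7^2*23^1*131^1 * 139^1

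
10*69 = 690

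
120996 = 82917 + 38079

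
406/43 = 406/43 = 9.44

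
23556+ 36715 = 60271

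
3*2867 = 8601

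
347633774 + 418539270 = 766173044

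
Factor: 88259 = 88259^1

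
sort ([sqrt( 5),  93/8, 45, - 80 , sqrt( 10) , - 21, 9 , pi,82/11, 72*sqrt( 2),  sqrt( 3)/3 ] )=[ - 80, - 21 , sqrt( 3)/3, sqrt ( 5 ),pi, sqrt( 10 ),82/11, 9,  93/8 , 45,  72 * sqrt( 2) ]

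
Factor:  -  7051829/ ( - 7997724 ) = 2^( - 2 )*3^( - 3)*7^(- 1 )*71^( - 1)*149^( - 1 )*827^1*8527^1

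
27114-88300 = -61186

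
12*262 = 3144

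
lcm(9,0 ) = 0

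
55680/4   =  13920 = 13920.00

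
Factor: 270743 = 11^1*151^1*163^1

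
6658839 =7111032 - 452193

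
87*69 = 6003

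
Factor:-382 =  - 2^1 * 191^1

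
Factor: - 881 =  - 881^1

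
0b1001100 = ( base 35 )26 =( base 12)64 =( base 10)76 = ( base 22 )3a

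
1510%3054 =1510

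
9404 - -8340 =17744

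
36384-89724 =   -  53340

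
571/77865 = 571/77865 = 0.01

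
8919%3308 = 2303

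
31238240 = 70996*440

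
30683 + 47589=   78272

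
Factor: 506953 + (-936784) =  - 429831=- 3^2*163^1*293^1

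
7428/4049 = 7428/4049 = 1.83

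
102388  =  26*3938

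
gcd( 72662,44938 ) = 2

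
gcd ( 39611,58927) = 11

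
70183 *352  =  24704416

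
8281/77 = 107 + 6/11=107.55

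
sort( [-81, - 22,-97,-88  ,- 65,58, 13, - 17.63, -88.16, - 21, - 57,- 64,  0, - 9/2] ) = [ - 97, - 88.16,  -  88, - 81, - 65, - 64, - 57,-22,-21, - 17.63,  -  9/2, 0, 13,58 ]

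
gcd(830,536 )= 2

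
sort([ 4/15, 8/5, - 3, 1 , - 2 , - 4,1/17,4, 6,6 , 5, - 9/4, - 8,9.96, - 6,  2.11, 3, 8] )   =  [ - 8, - 6,-4, - 3, - 9/4 , - 2 , 1/17,  4/15,1, 8/5,2.11 , 3, 4,5, 6, 6, 8, 9.96 ] 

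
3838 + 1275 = 5113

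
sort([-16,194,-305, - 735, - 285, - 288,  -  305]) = [ - 735, - 305, - 305, - 288, - 285, -16,194] 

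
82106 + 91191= 173297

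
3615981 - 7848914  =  -4232933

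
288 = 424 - 136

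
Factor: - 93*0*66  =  0^1=0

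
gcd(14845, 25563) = 1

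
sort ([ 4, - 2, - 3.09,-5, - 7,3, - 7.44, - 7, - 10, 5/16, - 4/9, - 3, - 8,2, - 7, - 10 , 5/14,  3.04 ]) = [ - 10, - 10, - 8, - 7.44,-7, - 7, - 7,  -  5, - 3.09, - 3, - 2, - 4/9,5/16 , 5/14, 2,3,3.04, 4 ] 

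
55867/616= 90+61/88= 90.69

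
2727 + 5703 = 8430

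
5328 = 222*24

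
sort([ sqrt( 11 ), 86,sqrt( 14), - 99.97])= [- 99.97,sqrt(11 ),sqrt( 14 ), 86 ] 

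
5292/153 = 588/17 = 34.59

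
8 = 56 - 48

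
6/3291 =2/1097= 0.00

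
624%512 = 112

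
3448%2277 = 1171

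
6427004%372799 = 89421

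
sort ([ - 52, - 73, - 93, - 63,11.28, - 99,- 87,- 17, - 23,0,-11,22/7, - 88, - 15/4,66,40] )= [ - 99,  -  93, - 88, - 87, - 73, - 63, - 52,-23, - 17, - 11, - 15/4,0  ,  22/7, 11.28,40,66]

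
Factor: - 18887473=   -  11^1*1717043^1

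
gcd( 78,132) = 6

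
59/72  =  59/72 = 0.82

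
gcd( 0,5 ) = 5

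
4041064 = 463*8728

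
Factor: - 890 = - 2^1*5^1 * 89^1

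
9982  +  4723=14705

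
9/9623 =9/9623 = 0.00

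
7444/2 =3722 = 3722.00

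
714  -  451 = 263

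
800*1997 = 1597600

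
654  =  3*218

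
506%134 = 104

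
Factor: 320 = 2^6*5^1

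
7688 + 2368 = 10056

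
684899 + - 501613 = 183286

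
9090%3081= 2928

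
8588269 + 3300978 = 11889247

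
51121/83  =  51121/83 = 615.92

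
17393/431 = 17393/431 = 40.35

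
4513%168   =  145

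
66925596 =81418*822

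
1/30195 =1/30195 = 0.00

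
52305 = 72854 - 20549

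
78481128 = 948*82786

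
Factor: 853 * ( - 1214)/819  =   - 1035542/819 = - 2^1*3^( - 2 ) * 7^(-1)*13^(- 1 ) * 607^1*853^1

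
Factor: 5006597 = 5006597^1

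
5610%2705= 200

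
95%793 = 95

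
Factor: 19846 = 2^1*9923^1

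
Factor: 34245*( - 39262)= - 2^1*3^2*5^1*67^1*293^1*761^1 =- 1344527190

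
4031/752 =5  +  271/752  =  5.36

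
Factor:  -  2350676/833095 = - 2^2*5^( - 1)*166619^( - 1 )*587669^1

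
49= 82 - 33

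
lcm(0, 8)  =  0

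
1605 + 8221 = 9826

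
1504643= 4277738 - 2773095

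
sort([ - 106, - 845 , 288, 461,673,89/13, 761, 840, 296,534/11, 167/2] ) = [ -845, - 106, 89/13, 534/11,167/2,288,296,461, 673, 761, 840] 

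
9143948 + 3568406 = 12712354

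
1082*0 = 0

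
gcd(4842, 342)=18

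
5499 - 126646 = - 121147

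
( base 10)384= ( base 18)136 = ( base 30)co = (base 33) bl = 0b110000000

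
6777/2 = 6777/2 = 3388.50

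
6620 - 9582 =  - 2962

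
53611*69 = 3699159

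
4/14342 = 2/7171  =  0.00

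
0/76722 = 0 = 0.00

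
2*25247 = 50494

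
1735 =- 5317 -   -  7052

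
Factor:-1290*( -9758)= 2^2 * 3^1*5^1*7^1*17^1*41^1*43^1 =12587820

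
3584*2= 7168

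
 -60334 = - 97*622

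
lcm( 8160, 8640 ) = 146880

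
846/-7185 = - 1 + 2113/2395 = - 0.12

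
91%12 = 7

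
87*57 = 4959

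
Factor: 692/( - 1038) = -2/3=- 2^1 *3^( - 1 )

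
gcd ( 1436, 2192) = 4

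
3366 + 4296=7662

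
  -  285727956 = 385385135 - 671113091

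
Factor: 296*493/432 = 18241/54=2^(-1)*3^( - 3)*17^1*29^1*37^1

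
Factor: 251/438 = 2^( - 1)*3^ ( - 1)*73^( - 1)*251^1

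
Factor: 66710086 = 2^1*2129^1*15667^1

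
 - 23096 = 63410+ - 86506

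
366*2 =732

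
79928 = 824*97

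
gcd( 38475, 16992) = 9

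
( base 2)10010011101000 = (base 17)1FBD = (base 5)300243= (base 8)22350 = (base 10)9448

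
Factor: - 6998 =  - 2^1*3499^1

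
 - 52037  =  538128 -590165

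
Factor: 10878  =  2^1*3^1*7^2 * 37^1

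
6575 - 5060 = 1515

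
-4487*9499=-42622013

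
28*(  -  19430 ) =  - 544040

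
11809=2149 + 9660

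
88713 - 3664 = 85049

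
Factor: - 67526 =  -  2^1*19^1*1777^1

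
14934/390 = 2489/65 = 38.29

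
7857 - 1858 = 5999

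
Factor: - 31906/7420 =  - 43/10 = - 2^( - 1 ) * 5^(-1)*43^1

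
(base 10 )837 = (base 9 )1130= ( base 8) 1505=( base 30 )RR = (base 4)31011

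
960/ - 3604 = - 1 + 661/901 =-0.27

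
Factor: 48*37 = 2^4*3^1 *37^1=1776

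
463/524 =463/524 =0.88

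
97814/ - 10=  - 48907/5 = - 9781.40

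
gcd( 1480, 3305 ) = 5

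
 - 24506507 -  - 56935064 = 32428557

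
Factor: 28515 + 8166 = 36681=   3^1*12227^1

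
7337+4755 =12092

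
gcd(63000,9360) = 360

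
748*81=60588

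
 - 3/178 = - 3/178 = -  0.02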